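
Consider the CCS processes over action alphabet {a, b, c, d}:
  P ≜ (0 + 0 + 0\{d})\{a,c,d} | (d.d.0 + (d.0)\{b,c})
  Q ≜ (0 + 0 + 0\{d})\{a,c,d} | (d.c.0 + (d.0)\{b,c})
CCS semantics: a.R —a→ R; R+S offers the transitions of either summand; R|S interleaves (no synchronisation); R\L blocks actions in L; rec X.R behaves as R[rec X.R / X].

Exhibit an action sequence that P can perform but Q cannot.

LTS(P): 4 reachable states
  u0 = (0 + 0 + 0\{d})\{a,c,d} | (d.d.0 + (d.0)\{b,c}) has moves —d→ u1, —d→ u2
  u1 = (0 + 0 + 0\{d})\{a,c,d} | 0\{b,c} has moves stopped
  u2 = (0 + 0 + 0\{d})\{a,c,d} | d.0 has moves —d→ u3
  u3 = (0 + 0 + 0\{d})\{a,c,d} | 0 has moves stopped
LTS(Q): 4 reachable states
  v0 = (0 + 0 + 0\{d})\{a,c,d} | (d.c.0 + (d.0)\{b,c}) has moves —d→ v1, —d→ v2
  v1 = (0 + 0 + 0\{d})\{a,c,d} | 0\{b,c} has moves stopped
  v2 = (0 + 0 + 0\{d})\{a,c,d} | c.0 has moves —c→ v3
  v3 = (0 + 0 + 0\{d})\{a,c,d} | 0 has moves stopped
Executing dd from P (initial set {u0}):
  [1] d ⇒ {u1, u2}
  [2] d ⇒ {u3}
  P completes σ.
Executing dd from Q (initial set {v0}):
  [1] d ⇒ {v1, v2}
  [2] d ⇒ ∅  — Q cannot continue

dd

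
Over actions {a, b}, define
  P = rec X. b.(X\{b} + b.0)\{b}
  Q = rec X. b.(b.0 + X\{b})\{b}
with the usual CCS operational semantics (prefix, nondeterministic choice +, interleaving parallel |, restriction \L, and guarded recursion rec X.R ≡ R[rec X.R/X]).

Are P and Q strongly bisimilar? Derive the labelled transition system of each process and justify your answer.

Reachable graph of P (2 states):
  u0 = rec X. b.(X\{b} + b.0)\{b} → --b--▸ u1
  u1 = ((rec X. b.(X\{b} + b.0)\{b})\{b} + b.0)\{b} → (no moves)
Reachable graph of Q (2 states):
  v0 = rec X. b.(b.0 + X\{b})\{b} → --b--▸ v1
  v1 = (b.0 + (rec X. b.(b.0 + X\{b})\{b})\{b})\{b} → (no moves)
Coarsest stable partition (strong bisimilarity classes):
  B0 = {u0, v0}
  B1 = {u1, v1}
u0 ∈ B0, v0 ∈ B0 → same block

bisimilar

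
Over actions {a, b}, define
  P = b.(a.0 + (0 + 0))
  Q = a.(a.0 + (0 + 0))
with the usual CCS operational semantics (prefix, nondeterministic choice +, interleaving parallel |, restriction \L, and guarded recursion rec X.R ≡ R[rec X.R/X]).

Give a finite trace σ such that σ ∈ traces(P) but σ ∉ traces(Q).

Reachable graph of P (3 states):
  m0 = b.(a.0 + (0 + 0)) | =b=> m1
  m1 = a.0 + (0 + 0) | =a=> m2
  m2 = 0 | stopped
Reachable graph of Q (3 states):
  n0 = a.(a.0 + (0 + 0)) | =a=> n1
  n1 = a.0 + (0 + 0) | =a=> n2
  n2 = 0 | stopped
Trace ⟨b⟩ through P, begin at {m0}:
  after b @ step 1: {m1}
  ✓ P
Trace ⟨b⟩ through Q, begin at {n0}:
  after b @ step 1: ∅  — Q cannot continue

b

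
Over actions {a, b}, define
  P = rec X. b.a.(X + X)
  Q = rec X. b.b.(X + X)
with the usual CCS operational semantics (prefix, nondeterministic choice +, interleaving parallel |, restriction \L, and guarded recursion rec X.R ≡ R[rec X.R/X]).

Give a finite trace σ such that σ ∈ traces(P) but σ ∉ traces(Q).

Reachable graph of P (3 states):
  u0 = rec X. b.a.(X + X) has moves -b-> u1
  u1 = a.((rec X. b.a.(X + X)) + (rec X. b.a.(X + X))) has moves -a-> u2
  u2 = (rec X. b.a.(X + X)) + (rec X. b.a.(X + X)) has moves -b-> u1
Reachable graph of Q (3 states):
  v0 = rec X. b.b.(X + X) has moves -b-> v1
  v1 = b.((rec X. b.b.(X + X)) + (rec X. b.b.(X + X))) has moves -b-> v2
  v2 = (rec X. b.b.(X + X)) + (rec X. b.b.(X + X)) has moves -b-> v1
Trace ⟨ba⟩ through P, begin at {u0}:
  after b @ step 1: {u1}
  after a @ step 2: {u2}
  ✓ P
Trace ⟨ba⟩ through Q, begin at {v0}:
  after b @ step 1: {v1}
  after a @ step 2: no successor for Q

ba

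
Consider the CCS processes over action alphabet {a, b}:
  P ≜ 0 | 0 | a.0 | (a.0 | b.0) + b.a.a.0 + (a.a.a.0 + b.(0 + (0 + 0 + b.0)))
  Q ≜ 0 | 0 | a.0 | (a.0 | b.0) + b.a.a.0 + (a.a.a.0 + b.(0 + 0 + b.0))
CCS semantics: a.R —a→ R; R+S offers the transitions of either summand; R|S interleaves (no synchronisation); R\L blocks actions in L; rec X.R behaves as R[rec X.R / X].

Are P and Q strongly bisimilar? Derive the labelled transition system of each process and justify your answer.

Reachable graph of P (12 states):
  p0 = 0 | 0 | a.0 | (a.0 | b.0) + b.a.a.0 + (a.a.a.0 + b.(0 + (0 + 0 + b.0))) has moves =a=> p1, =a=> p2, =a=> p3, =b=> p3, =b=> p4, =b=> p5
  p1 = 0 | 0 | 0 | (a.0 | b.0) has moves =a=> p6, =b=> p7
  p2 = 0 | 0 | a.0 | (0 | b.0) has moves =a=> p6, =b=> p8
  p3 = a.a.0 has moves =a=> p9
  p4 = 0 + (0 + 0 + b.0) has moves =b=> p10
  p5 = 0 | 0 | a.0 | (a.0 | 0) has moves =a=> p7, =a=> p8
  p6 = 0 | 0 | 0 | (0 | b.0) has moves =b=> p11
  p7 = 0 | 0 | 0 | (a.0 | 0) has moves =a=> p11
  p8 = 0 | 0 | a.0 | (0 | 0) has moves =a=> p11
  p9 = a.0 has moves =a=> p10
  p10 = 0 has moves deadlocked
  p11 = 0 | 0 | 0 | (0 | 0) has moves deadlocked
Reachable graph of Q (12 states):
  q0 = 0 | 0 | a.0 | (a.0 | b.0) + b.a.a.0 + (a.a.a.0 + b.(0 + 0 + b.0)) has moves =a=> q1, =a=> q2, =a=> q3, =b=> q3, =b=> q4, =b=> q5
  q1 = 0 | 0 | 0 | (a.0 | b.0) has moves =a=> q6, =b=> q7
  q2 = 0 | 0 | a.0 | (0 | b.0) has moves =a=> q6, =b=> q8
  q3 = a.a.0 has moves =a=> q9
  q4 = 0 + 0 + b.0 has moves =b=> q10
  q5 = 0 | 0 | a.0 | (a.0 | 0) has moves =a=> q7, =a=> q8
  q6 = 0 | 0 | 0 | (0 | b.0) has moves =b=> q11
  q7 = 0 | 0 | 0 | (a.0 | 0) has moves =a=> q11
  q8 = 0 | 0 | a.0 | (0 | 0) has moves =a=> q11
  q9 = a.0 has moves =a=> q10
  q10 = 0 has moves deadlocked
  q11 = 0 | 0 | 0 | (0 | 0) has moves deadlocked
Partition-refinement fixed point:
  B0 = {p0, q0}
  B1 = {p3, p5, q3, q5}
  B2 = {p7, p8, p9, q7, q8, q9}
  B3 = {p10, p11, q10, q11}
  B4 = {p1, p2, q1, q2}
  B5 = {p4, p6, q4, q6}
p0 ∈ B0, q0 ∈ B0 → same block

P ~ Q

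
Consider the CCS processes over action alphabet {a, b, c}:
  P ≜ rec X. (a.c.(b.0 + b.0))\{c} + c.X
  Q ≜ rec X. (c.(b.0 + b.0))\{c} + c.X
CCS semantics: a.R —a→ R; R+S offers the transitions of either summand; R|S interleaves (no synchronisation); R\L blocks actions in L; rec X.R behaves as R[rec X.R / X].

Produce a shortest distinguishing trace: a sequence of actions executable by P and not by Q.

LTS(P): 2 reachable states
  p0 = rec X. (a.c.(b.0 + b.0))\{c} + c.X ⊢ --a--▸ p1, --c--▸ p0
  p1 = (c.(b.0 + b.0))\{c} ⊢ ·
LTS(Q): 1 reachable states
  q0 = rec X. (c.(b.0 + b.0))\{c} + c.X ⊢ --c--▸ q0
Run σ = ⟨a⟩ on P: start {p0}
  after a @ step 1: {p1}
  — P admits the full trace.
Run σ = ⟨a⟩ on Q: start {q0}
  after a @ step 1: no successor for Q

a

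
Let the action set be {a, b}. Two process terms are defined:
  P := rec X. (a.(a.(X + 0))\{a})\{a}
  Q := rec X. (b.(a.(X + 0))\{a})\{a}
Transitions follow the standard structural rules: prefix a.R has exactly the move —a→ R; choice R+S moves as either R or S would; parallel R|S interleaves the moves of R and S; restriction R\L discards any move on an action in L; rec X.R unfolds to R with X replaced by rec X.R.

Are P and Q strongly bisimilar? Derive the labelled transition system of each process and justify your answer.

P's transition system — 1 states:
  p0 = rec X. (a.(a.(X + 0))\{a})\{a} | ∅
Q's transition system — 2 states:
  q0 = rec X. (b.(a.(X + 0))\{a})\{a} | ··b··> q1
  q1 = (a.((rec X. (b.(a.(X + 0))\{a})\{a}) + 0))\{a}\{a} | ∅
Partition-refinement fixed point:
  B0 = {p0, q1}
  B1 = {q0}
p0 ∈ B0, q0 ∈ B1 → different blocks

P ≁ Q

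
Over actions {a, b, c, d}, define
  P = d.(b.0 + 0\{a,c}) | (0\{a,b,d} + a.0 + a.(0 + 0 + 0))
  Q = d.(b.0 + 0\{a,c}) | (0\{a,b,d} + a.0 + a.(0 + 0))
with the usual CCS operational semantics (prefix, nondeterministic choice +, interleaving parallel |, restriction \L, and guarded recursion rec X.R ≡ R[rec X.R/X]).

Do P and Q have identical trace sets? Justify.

P's transition system — 9 states:
  s0 = d.(b.0 + 0\{a,c}) | (0\{a,b,d} + a.0 + a.(0 + 0 + 0)) :: -a-> s1, -a-> s2, -d-> s3
  s1 = d.(b.0 + 0\{a,c}) | (0 + 0 + 0) :: -d-> s4
  s2 = d.(b.0 + 0\{a,c}) | 0 :: -d-> s5
  s3 = (b.0 + 0\{a,c}) | (0\{a,b,d} + a.0 + a.(0 + 0 + 0)) :: -a-> s4, -a-> s5, -b-> s6
  s4 = (b.0 + 0\{a,c}) | (0 + 0 + 0) :: -b-> s7
  s5 = (b.0 + 0\{a,c}) | 0 :: -b-> s8
  s6 = 0 | (0\{a,b,d} + a.0 + a.(0 + 0 + 0)) :: -a-> s7, -a-> s8
  s7 = 0 | (0 + 0 + 0) :: ∅
  s8 = 0 | 0 :: ∅
Q's transition system — 9 states:
  t0 = d.(b.0 + 0\{a,c}) | (0\{a,b,d} + a.0 + a.(0 + 0)) :: -a-> t1, -a-> t2, -d-> t3
  t1 = d.(b.0 + 0\{a,c}) | (0 + 0) :: -d-> t4
  t2 = d.(b.0 + 0\{a,c}) | 0 :: -d-> t5
  t3 = (b.0 + 0\{a,c}) | (0\{a,b,d} + a.0 + a.(0 + 0)) :: -a-> t4, -a-> t5, -b-> t6
  t4 = (b.0 + 0\{a,c}) | (0 + 0) :: -b-> t7
  t5 = (b.0 + 0\{a,c}) | 0 :: -b-> t8
  t6 = 0 | (0\{a,b,d} + a.0 + a.(0 + 0)) :: -a-> t7, -a-> t8
  t7 = 0 | (0 + 0) :: ∅
  t8 = 0 | 0 :: ∅
Coarsest stable partition (strong bisimilarity classes):
  B0 = {s0, t0}
  B1 = {s1, s2, t1, t2}
  B2 = {s4, s5, t4, t5}
  B3 = {s7, s8, t7, t8}
  B4 = {s3, t3}
  B5 = {s6, t6}
s0 ∈ B0, t0 ∈ B0 → same block
Bisimilar ⇒ trace-equivalent.

YES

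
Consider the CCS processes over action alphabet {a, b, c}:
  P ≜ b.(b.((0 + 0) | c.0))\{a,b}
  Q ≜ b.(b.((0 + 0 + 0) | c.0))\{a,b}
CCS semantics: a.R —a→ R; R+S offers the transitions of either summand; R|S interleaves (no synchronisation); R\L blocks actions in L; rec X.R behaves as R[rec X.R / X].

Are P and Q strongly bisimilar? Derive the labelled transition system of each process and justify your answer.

YES

Reachable graph of P (2 states):
  p0 = b.(b.((0 + 0) | c.0))\{a,b} ⊢ —b→ p1
  p1 = (b.((0 + 0) | c.0))\{a,b} ⊢ ∅
Reachable graph of Q (2 states):
  q0 = b.(b.((0 + 0 + 0) | c.0))\{a,b} ⊢ —b→ q1
  q1 = (b.((0 + 0 + 0) | c.0))\{a,b} ⊢ ∅
Partition-refinement fixed point:
  B0 = {p0, q0}
  B1 = {p1, q1}
p0 ∈ B0, q0 ∈ B0 → same block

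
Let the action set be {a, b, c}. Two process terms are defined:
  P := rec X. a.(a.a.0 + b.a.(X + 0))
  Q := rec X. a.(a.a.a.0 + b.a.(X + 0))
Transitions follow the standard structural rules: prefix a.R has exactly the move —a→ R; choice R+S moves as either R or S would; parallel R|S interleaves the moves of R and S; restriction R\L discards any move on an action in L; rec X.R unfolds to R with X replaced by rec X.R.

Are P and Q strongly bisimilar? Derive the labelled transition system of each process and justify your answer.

P's transition system — 6 states:
  s0 = rec X. a.(a.a.0 + b.a.(X + 0)) | =a=> s1
  s1 = a.a.0 + b.a.((rec X. a.(a.a.0 + b.a.(X + 0))) + 0) | =a=> s2, =b=> s3
  s2 = a.0 | =a=> s4
  s3 = a.((rec X. a.(a.a.0 + b.a.(X + 0))) + 0) | =a=> s5
  s4 = 0 | ∅
  s5 = (rec X. a.(a.a.0 + b.a.(X + 0))) + 0 | =a=> s1
Q's transition system — 7 states:
  t0 = rec X. a.(a.a.a.0 + b.a.(X + 0)) | =a=> t1
  t1 = a.a.a.0 + b.a.((rec X. a.(a.a.a.0 + b.a.(X + 0))) + 0) | =a=> t2, =b=> t3
  t2 = a.a.0 | =a=> t4
  t3 = a.((rec X. a.(a.a.a.0 + b.a.(X + 0))) + 0) | =a=> t5
  t4 = a.0 | =a=> t6
  t5 = (rec X. a.(a.a.a.0 + b.a.(X + 0))) + 0 | =a=> t1
  t6 = 0 | ∅
Bisimilarity quotient blocks:
  B0 = {s0, s5}
  B1 = {s1}
  B2 = {s3}
  B3 = {s2, t4}
  B4 = {s4, t6}
  B5 = {t0, t5}
  B6 = {t1}
  B7 = {t2}
  B8 = {t3}
s0 ∈ B0, t0 ∈ B5 → different blocks

P ≁ Q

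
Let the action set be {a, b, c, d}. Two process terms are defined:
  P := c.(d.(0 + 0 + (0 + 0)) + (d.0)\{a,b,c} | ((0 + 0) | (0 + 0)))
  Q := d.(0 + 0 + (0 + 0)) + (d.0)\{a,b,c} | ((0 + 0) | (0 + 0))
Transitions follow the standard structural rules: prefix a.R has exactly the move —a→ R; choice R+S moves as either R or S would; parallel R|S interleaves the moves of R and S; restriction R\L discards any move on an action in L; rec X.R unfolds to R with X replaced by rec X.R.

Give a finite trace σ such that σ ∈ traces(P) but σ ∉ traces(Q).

P's transition system — 4 states:
  p0 = c.(d.(0 + 0 + (0 + 0)) + (d.0)\{a,b,c} | ((0 + 0) | (0 + 0))) has moves —c→ p1
  p1 = d.(0 + 0 + (0 + 0)) + (d.0)\{a,b,c} | ((0 + 0) | (0 + 0)) has moves —d→ p2, —d→ p3
  p2 = 0 + 0 + (0 + 0) has moves ∅
  p3 = 0\{a,b,c} | ((0 + 0) | (0 + 0)) has moves ∅
Q's transition system — 3 states:
  q0 = d.(0 + 0 + (0 + 0)) + (d.0)\{a,b,c} | ((0 + 0) | (0 + 0)) has moves —d→ q1, —d→ q2
  q1 = 0 + 0 + (0 + 0) has moves ∅
  q2 = 0\{a,b,c} | ((0 + 0) | (0 + 0)) has moves ∅
Executing c from P (initial set {p0}):
  [1] c ⇒ {p1}
  ✓ P
Executing c from Q (initial set {q0}):
  [1] c ⇒ ∅ (Q stuck)

c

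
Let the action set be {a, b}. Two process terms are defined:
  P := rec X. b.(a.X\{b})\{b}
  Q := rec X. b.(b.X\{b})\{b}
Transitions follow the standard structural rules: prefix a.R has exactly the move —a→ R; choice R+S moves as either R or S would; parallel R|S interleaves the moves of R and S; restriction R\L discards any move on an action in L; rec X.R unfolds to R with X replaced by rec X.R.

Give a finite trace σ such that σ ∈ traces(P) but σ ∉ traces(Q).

Reachable graph of P (3 states):
  m0 = rec X. b.(a.X\{b})\{b} has moves ··b··> m1
  m1 = (a.(rec X. b.(a.X\{b})\{b})\{b})\{b} has moves ··a··> m2
  m2 = (rec X. b.(a.X\{b})\{b})\{b}\{b} has moves stopped
Reachable graph of Q (2 states):
  n0 = rec X. b.(b.X\{b})\{b} has moves ··b··> n1
  n1 = (b.(rec X. b.(b.X\{b})\{b})\{b})\{b} has moves stopped
Run σ = ⟨ba⟩ on P: start {m0}
  [1] b ⇒ {m1}
  [2] a ⇒ {m2}
  P completes σ.
Run σ = ⟨ba⟩ on Q: start {n0}
  [1] b ⇒ {n1}
  [2] a ⇒ ∅  — Q cannot continue

ba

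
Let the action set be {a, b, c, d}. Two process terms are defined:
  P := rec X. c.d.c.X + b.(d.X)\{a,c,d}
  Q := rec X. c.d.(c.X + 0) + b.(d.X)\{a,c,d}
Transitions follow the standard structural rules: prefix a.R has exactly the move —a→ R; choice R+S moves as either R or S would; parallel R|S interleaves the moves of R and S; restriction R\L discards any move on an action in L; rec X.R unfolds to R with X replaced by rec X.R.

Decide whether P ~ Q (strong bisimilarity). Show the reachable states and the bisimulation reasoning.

LTS(P): 4 reachable states
  s0 = rec X. c.d.c.X + b.(d.X)\{a,c,d} :: --b--▸ s1, --c--▸ s2
  s1 = (d.(rec X. c.d.c.X + b.(d.X)\{a,c,d}))\{a,c,d} :: deadlocked
  s2 = d.c.(rec X. c.d.c.X + b.(d.X)\{a,c,d}) :: --d--▸ s3
  s3 = c.(rec X. c.d.c.X + b.(d.X)\{a,c,d}) :: --c--▸ s0
LTS(Q): 4 reachable states
  t0 = rec X. c.d.(c.X + 0) + b.(d.X)\{a,c,d} :: --b--▸ t1, --c--▸ t2
  t1 = (d.(rec X. c.d.(c.X + 0) + b.(d.X)\{a,c,d}))\{a,c,d} :: deadlocked
  t2 = d.(c.(rec X. c.d.(c.X + 0) + b.(d.X)\{a,c,d}) + 0) :: --d--▸ t3
  t3 = c.(rec X. c.d.(c.X + 0) + b.(d.X)\{a,c,d}) + 0 :: --c--▸ t0
Partition-refinement fixed point:
  B0 = {s0, t0}
  B1 = {s1, t1}
  B2 = {s2, t2}
  B3 = {s3, t3}
s0 ∈ B0, t0 ∈ B0 → same block

bisimilar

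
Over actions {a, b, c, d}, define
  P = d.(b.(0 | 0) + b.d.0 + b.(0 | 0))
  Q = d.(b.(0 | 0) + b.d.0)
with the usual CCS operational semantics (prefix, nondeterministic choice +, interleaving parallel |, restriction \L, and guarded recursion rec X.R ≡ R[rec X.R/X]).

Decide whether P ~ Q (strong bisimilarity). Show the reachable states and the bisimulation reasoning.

YES

Reachable graph of P (5 states):
  s0 = d.(b.(0 | 0) + b.d.0 + b.(0 | 0)) ⊢ ··d··> s1
  s1 = b.(0 | 0) + b.d.0 + b.(0 | 0) ⊢ ··b··> s2, ··b··> s3
  s2 = 0 | 0 ⊢ (no moves)
  s3 = d.0 ⊢ ··d··> s4
  s4 = 0 ⊢ (no moves)
Reachable graph of Q (5 states):
  t0 = d.(b.(0 | 0) + b.d.0) ⊢ ··d··> t1
  t1 = b.(0 | 0) + b.d.0 ⊢ ··b··> t2, ··b··> t3
  t2 = 0 | 0 ⊢ (no moves)
  t3 = d.0 ⊢ ··d··> t4
  t4 = 0 ⊢ (no moves)
Bisimilarity quotient blocks:
  B0 = {s0, t0}
  B1 = {s1, t1}
  B2 = {s3, t3}
  B3 = {s2, s4, t2, t4}
s0 ∈ B0, t0 ∈ B0 → same block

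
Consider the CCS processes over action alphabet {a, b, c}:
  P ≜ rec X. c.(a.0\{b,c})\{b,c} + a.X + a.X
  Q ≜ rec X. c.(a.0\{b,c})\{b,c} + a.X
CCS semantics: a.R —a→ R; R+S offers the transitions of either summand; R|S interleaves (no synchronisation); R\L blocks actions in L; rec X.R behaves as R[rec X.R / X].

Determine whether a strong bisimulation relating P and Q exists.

P's transition system — 3 states:
  u0 = rec X. c.(a.0\{b,c})\{b,c} + a.X + a.X :: —a→ u0, —c→ u1
  u1 = (a.0\{b,c})\{b,c} :: —a→ u2
  u2 = 0\{b,c}\{b,c} :: (no moves)
Q's transition system — 3 states:
  v0 = rec X. c.(a.0\{b,c})\{b,c} + a.X :: —a→ v0, —c→ v1
  v1 = (a.0\{b,c})\{b,c} :: —a→ v2
  v2 = 0\{b,c}\{b,c} :: (no moves)
Bisimilarity quotient blocks:
  B0 = {u0, v0}
  B1 = {u1, v1}
  B2 = {u2, v2}
u0 ∈ B0, v0 ∈ B0 → same block

P ~ Q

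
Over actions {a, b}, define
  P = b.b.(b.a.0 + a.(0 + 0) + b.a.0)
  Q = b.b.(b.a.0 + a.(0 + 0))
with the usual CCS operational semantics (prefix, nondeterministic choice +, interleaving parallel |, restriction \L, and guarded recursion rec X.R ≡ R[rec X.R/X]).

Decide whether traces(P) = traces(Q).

P's transition system — 6 states:
  s0 = b.b.(b.a.0 + a.(0 + 0) + b.a.0) :: ··b··> s1
  s1 = b.(b.a.0 + a.(0 + 0) + b.a.0) :: ··b··> s2
  s2 = b.a.0 + a.(0 + 0) + b.a.0 :: ··a··> s3, ··b··> s4
  s3 = 0 + 0 :: stopped
  s4 = a.0 :: ··a··> s5
  s5 = 0 :: stopped
Q's transition system — 6 states:
  t0 = b.b.(b.a.0 + a.(0 + 0)) :: ··b··> t1
  t1 = b.(b.a.0 + a.(0 + 0)) :: ··b··> t2
  t2 = b.a.0 + a.(0 + 0) :: ··a··> t3, ··b··> t4
  t3 = 0 + 0 :: stopped
  t4 = a.0 :: ··a··> t5
  t5 = 0 :: stopped
Coarsest stable partition (strong bisimilarity classes):
  B0 = {s0, t0}
  B1 = {s1, t1}
  B2 = {s2, t2}
  B3 = {s3, s5, t3, t5}
  B4 = {s4, t4}
s0 ∈ B0, t0 ∈ B0 → same block
Bisimilar ⇒ trace-equivalent.

traces(P) = traces(Q)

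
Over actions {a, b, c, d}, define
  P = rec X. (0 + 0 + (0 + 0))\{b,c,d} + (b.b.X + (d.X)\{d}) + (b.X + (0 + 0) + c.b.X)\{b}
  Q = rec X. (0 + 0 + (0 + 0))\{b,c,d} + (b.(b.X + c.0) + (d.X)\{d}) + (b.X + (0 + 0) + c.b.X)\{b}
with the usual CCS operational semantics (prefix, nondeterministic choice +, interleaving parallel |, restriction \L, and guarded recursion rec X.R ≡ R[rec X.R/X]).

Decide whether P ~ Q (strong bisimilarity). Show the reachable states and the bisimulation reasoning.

Reachable graph of P (3 states):
  u0 = rec X. (0 + 0 + (0 + 0))\{b,c,d} + (b.b.X + (d.X)\{d}) + (b.X + (0 + 0) + c.b.X)\{b} has moves =b=> u1, =c=> u2
  u1 = b.(rec X. (0 + 0 + (0 + 0))\{b,c,d} + (b.b.X + (d.X)\{d}) + (b.X + (0 + 0) + c.b.X)\{b}) has moves =b=> u0
  u2 = (b.(rec X. (0 + 0 + (0 + 0))\{b,c,d} + (b.b.X + (d.X)\{d}) + (b.X + (0 + 0) + c.b.X)\{b}))\{b} has moves (no moves)
Reachable graph of Q (4 states):
  v0 = rec X. (0 + 0 + (0 + 0))\{b,c,d} + (b.(b.X + c.0) + (d.X)\{d}) + (b.X + (0 + 0) + c.b.X)\{b} has moves =b=> v1, =c=> v2
  v1 = b.(rec X. (0 + 0 + (0 + 0))\{b,c,d} + (b.(b.X + c.0) + (d.X)\{d}) + (b.X + (0 + 0) + c.b.X)\{b}) + c.0 has moves =b=> v0, =c=> v3
  v2 = (b.(rec X. (0 + 0 + (0 + 0))\{b,c,d} + (b.(b.X + c.0) + (d.X)\{d}) + (b.X + (0 + 0) + c.b.X)\{b}))\{b} has moves (no moves)
  v3 = 0 has moves (no moves)
Coarsest stable partition (strong bisimilarity classes):
  B0 = {u0}
  B1 = {u1}
  B2 = {u2, v2, v3}
  B3 = {v0, v1}
u0 ∈ B0, v0 ∈ B3 → different blocks

not bisimilar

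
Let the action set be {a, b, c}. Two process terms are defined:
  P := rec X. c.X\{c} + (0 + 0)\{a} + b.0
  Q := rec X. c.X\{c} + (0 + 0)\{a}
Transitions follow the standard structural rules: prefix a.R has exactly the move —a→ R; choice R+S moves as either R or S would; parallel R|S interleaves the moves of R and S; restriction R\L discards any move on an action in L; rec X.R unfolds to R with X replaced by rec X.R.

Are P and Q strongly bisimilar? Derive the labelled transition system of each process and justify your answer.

NO

LTS(P): 4 reachable states
  u0 = rec X. c.X\{c} + (0 + 0)\{a} + b.0 → ··b··> u1, ··c··> u2
  u1 = 0 → ∅
  u2 = (rec X. c.X\{c} + (0 + 0)\{a} + b.0)\{c} → ··b··> u3
  u3 = 0\{c} → ∅
LTS(Q): 2 reachable states
  v0 = rec X. c.X\{c} + (0 + 0)\{a} → ··c··> v1
  v1 = (rec X. c.X\{c} + (0 + 0)\{a})\{c} → ∅
Bisimilarity quotient blocks:
  B0 = {u0}
  B1 = {u2}
  B2 = {u1, u3, v1}
  B3 = {v0}
u0 ∈ B0, v0 ∈ B3 → different blocks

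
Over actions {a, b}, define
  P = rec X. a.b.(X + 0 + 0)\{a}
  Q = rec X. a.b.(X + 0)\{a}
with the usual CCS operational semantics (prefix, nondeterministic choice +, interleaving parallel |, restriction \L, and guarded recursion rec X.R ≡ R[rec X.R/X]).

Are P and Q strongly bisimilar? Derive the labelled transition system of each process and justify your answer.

P's transition system — 3 states:
  p0 = rec X. a.b.(X + 0 + 0)\{a} → ··a··> p1
  p1 = b.((rec X. a.b.(X + 0 + 0)\{a}) + 0 + 0)\{a} → ··b··> p2
  p2 = ((rec X. a.b.(X + 0 + 0)\{a}) + 0 + 0)\{a} → (no moves)
Q's transition system — 3 states:
  q0 = rec X. a.b.(X + 0)\{a} → ··a··> q1
  q1 = b.((rec X. a.b.(X + 0)\{a}) + 0)\{a} → ··b··> q2
  q2 = ((rec X. a.b.(X + 0)\{a}) + 0)\{a} → (no moves)
Bisimilarity quotient blocks:
  B0 = {p0, q0}
  B1 = {p1, q1}
  B2 = {p2, q2}
p0 ∈ B0, q0 ∈ B0 → same block

P ~ Q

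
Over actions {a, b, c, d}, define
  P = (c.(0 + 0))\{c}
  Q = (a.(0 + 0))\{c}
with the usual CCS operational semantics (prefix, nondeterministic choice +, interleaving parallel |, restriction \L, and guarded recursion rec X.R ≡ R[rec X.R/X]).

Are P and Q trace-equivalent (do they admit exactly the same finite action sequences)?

LTS(P): 1 reachable states
  u0 = (c.(0 + 0))\{c} ⊢ ·
LTS(Q): 2 reachable states
  v0 = (a.(0 + 0))\{c} ⊢ =a=> v1
  v1 = (0 + 0)\{c} ⊢ ·
Run σ = ⟨a⟩ on Q: start {v0}
  [1] a ⇒ {v1}
  — Q admits the full trace.
Run σ = ⟨a⟩ on P: start {u0}
  [1] a ⇒ ∅  — P cannot continue

NO — witness ⟨a⟩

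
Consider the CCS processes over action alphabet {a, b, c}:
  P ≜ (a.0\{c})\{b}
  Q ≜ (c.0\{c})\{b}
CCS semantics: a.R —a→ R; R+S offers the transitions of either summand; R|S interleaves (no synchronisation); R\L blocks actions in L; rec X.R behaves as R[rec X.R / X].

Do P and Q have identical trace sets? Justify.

NO — witness ⟨a⟩

Reachable graph of P (2 states):
  m0 = (a.0\{c})\{b} ⊢ ··a··> m1
  m1 = 0\{c}\{b} ⊢ deadlocked
Reachable graph of Q (2 states):
  n0 = (c.0\{c})\{b} ⊢ ··c··> n1
  n1 = 0\{c}\{b} ⊢ deadlocked
Executing a from P (initial set {m0}):
  [1] a ⇒ {m1}
  ✓ P
Executing a from Q (initial set {n0}):
  [1] a ⇒ ∅  — Q cannot continue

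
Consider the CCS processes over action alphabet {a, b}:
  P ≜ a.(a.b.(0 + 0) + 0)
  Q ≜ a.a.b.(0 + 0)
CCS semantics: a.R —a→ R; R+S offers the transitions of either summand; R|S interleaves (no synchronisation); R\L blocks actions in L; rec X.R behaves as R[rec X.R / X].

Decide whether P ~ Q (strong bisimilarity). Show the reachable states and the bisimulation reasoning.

P ~ Q

LTS(P): 4 reachable states
  u0 = a.(a.b.(0 + 0) + 0) → =a=> u1
  u1 = a.b.(0 + 0) + 0 → =a=> u2
  u2 = b.(0 + 0) → =b=> u3
  u3 = 0 + 0 → deadlocked
LTS(Q): 4 reachable states
  v0 = a.a.b.(0 + 0) → =a=> v1
  v1 = a.b.(0 + 0) → =a=> v2
  v2 = b.(0 + 0) → =b=> v3
  v3 = 0 + 0 → deadlocked
Bisimilarity quotient blocks:
  B0 = {u0, v0}
  B1 = {u1, v1}
  B2 = {u2, v2}
  B3 = {u3, v3}
u0 ∈ B0, v0 ∈ B0 → same block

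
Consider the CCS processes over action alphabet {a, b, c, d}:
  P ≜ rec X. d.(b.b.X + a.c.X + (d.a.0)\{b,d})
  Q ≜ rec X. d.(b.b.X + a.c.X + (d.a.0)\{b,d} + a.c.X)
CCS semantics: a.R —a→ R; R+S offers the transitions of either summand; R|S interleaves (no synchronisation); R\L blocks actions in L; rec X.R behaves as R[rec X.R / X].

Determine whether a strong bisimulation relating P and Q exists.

bisimilar

P's transition system — 4 states:
  m0 = rec X. d.(b.b.X + a.c.X + (d.a.0)\{b,d}) has moves -d-> m1
  m1 = b.b.(rec X. d.(b.b.X + a.c.X + (d.a.0)\{b,d})) + a.c.(rec X. d.(b.b.X + a.c.X + (d.a.0)\{b,d})) + (d.a.0)\{b,d} has moves -a-> m2, -b-> m3
  m2 = c.(rec X. d.(b.b.X + a.c.X + (d.a.0)\{b,d})) has moves -c-> m0
  m3 = b.(rec X. d.(b.b.X + a.c.X + (d.a.0)\{b,d})) has moves -b-> m0
Q's transition system — 4 states:
  n0 = rec X. d.(b.b.X + a.c.X + (d.a.0)\{b,d} + a.c.X) has moves -d-> n1
  n1 = b.b.(rec X. d.(b.b.X + a.c.X + (d.a.0)\{b,d} + a.c.X)) + a.c.(rec X. d.(b.b.X + a.c.X + (d.a.0)\{b,d} + a.c.X)) + (d.a.0)\{b,d} + a.c.(rec X. d.(b.b.X + a.c.X + (d.a.0)\{b,d} + a.c.X)) has moves -a-> n2, -b-> n3
  n2 = c.(rec X. d.(b.b.X + a.c.X + (d.a.0)\{b,d} + a.c.X)) has moves -c-> n0
  n3 = b.(rec X. d.(b.b.X + a.c.X + (d.a.0)\{b,d} + a.c.X)) has moves -b-> n0
Partition-refinement fixed point:
  B0 = {m0, n0}
  B1 = {m1, n1}
  B2 = {m2, n2}
  B3 = {m3, n3}
m0 ∈ B0, n0 ∈ B0 → same block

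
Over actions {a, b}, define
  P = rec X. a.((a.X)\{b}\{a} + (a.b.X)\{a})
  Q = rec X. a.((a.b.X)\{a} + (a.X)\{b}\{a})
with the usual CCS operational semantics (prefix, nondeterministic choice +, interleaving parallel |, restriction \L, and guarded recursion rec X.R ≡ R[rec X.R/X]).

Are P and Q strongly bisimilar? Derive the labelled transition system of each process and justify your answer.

LTS(P): 2 reachable states
  s0 = rec X. a.((a.X)\{b}\{a} + (a.b.X)\{a}) | —a→ s1
  s1 = (a.(rec X. a.((a.X)\{b}\{a} + (a.b.X)\{a})))\{b}\{a} + (a.b.(rec X. a.((a.X)\{b}\{a} + (a.b.X)\{a})))\{a} | deadlocked
LTS(Q): 2 reachable states
  t0 = rec X. a.((a.b.X)\{a} + (a.X)\{b}\{a}) | —a→ t1
  t1 = (a.b.(rec X. a.((a.b.X)\{a} + (a.X)\{b}\{a})))\{a} + (a.(rec X. a.((a.b.X)\{a} + (a.X)\{b}\{a})))\{b}\{a} | deadlocked
Bisimilarity quotient blocks:
  B0 = {s0, t0}
  B1 = {s1, t1}
s0 ∈ B0, t0 ∈ B0 → same block

bisimilar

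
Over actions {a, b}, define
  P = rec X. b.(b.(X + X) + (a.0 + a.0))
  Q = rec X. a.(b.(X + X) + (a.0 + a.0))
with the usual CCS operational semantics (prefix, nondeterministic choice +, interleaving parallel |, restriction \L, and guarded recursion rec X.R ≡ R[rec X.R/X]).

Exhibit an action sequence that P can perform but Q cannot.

b

LTS(P): 4 reachable states
  s0 = rec X. b.(b.(X + X) + (a.0 + a.0)) has moves —b→ s1
  s1 = b.((rec X. b.(b.(X + X) + (a.0 + a.0))) + (rec X. b.(b.(X + X) + (a.0 + a.0)))) + (a.0 + a.0) has moves —a→ s2, —b→ s3
  s2 = 0 has moves ∅
  s3 = (rec X. b.(b.(X + X) + (a.0 + a.0))) + (rec X. b.(b.(X + X) + (a.0 + a.0))) has moves —b→ s1
LTS(Q): 4 reachable states
  t0 = rec X. a.(b.(X + X) + (a.0 + a.0)) has moves —a→ t1
  t1 = b.((rec X. a.(b.(X + X) + (a.0 + a.0))) + (rec X. a.(b.(X + X) + (a.0 + a.0)))) + (a.0 + a.0) has moves —a→ t2, —b→ t3
  t2 = 0 has moves ∅
  t3 = (rec X. a.(b.(X + X) + (a.0 + a.0))) + (rec X. a.(b.(X + X) + (a.0 + a.0))) has moves —a→ t1
Run σ = ⟨b⟩ on P: start {s0}
  step 1 (b): {s1}
  P completes σ.
Run σ = ⟨b⟩ on Q: start {t0}
  step 1 (b): ∅ (Q stuck)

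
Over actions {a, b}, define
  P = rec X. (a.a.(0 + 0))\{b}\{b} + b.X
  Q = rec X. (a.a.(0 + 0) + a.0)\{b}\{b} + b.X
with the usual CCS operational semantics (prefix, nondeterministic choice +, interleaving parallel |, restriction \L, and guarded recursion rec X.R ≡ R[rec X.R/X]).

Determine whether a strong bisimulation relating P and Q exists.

not bisimilar

LTS(P): 3 reachable states
  s0 = rec X. (a.a.(0 + 0))\{b}\{b} + b.X :: =a=> s1, =b=> s0
  s1 = (a.(0 + 0))\{b}\{b} :: =a=> s2
  s2 = (0 + 0)\{b}\{b} :: ∅
LTS(Q): 4 reachable states
  t0 = rec X. (a.a.(0 + 0) + a.0)\{b}\{b} + b.X :: =a=> t1, =a=> t2, =b=> t0
  t1 = (a.(0 + 0))\{b}\{b} :: =a=> t3
  t2 = 0\{b}\{b} :: ∅
  t3 = (0 + 0)\{b}\{b} :: ∅
Partition-refinement fixed point:
  B0 = {s0}
  B1 = {s1, t1}
  B2 = {s2, t2, t3}
  B3 = {t0}
s0 ∈ B0, t0 ∈ B3 → different blocks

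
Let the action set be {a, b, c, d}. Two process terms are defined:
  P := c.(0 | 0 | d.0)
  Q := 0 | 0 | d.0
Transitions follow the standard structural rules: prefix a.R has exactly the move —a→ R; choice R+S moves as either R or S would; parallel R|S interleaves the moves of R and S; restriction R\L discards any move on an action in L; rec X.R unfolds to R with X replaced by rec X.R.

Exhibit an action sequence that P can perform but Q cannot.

c

Reachable graph of P (3 states):
  u0 = c.(0 | 0 | d.0) | ··c··> u1
  u1 = 0 | 0 | d.0 | ··d··> u2
  u2 = 0 | 0 | 0 | stopped
Reachable graph of Q (2 states):
  v0 = 0 | 0 | d.0 | ··d··> v1
  v1 = 0 | 0 | 0 | stopped
Trace ⟨c⟩ through P, begin at {u0}:
  after c @ step 1: {u1}
  P completes σ.
Trace ⟨c⟩ through Q, begin at {v0}:
  after c @ step 1: ∅  — Q cannot continue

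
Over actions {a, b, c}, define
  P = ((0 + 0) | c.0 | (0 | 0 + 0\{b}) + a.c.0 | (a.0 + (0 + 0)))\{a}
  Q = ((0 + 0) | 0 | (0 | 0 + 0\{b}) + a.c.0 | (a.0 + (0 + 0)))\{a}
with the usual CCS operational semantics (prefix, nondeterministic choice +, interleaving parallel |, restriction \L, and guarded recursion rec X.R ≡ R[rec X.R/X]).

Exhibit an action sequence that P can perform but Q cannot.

c

Reachable graph of P (2 states):
  m0 = ((0 + 0) | c.0 | (0 | 0 + 0\{b}) + a.c.0 | (a.0 + (0 + 0)))\{a} ⊢ -c-> m1
  m1 = ((0 + 0) | 0 | (0 | 0 + 0\{b}))\{a} ⊢ ·
Reachable graph of Q (1 states):
  n0 = ((0 + 0) | 0 | (0 | 0 + 0\{b}) + a.c.0 | (a.0 + (0 + 0)))\{a} ⊢ ·
Trace ⟨c⟩ through P, begin at {m0}:
  step 1 (c): {m1}
  P completes σ.
Trace ⟨c⟩ through Q, begin at {n0}:
  step 1 (c): ∅  — Q cannot continue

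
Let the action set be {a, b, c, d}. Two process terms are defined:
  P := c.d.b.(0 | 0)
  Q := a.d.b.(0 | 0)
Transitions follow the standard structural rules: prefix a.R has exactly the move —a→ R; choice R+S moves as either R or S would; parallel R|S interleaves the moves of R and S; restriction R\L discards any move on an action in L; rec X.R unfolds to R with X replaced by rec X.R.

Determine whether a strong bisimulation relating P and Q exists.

not bisimilar

Reachable graph of P (4 states):
  s0 = c.d.b.(0 | 0) has moves —c→ s1
  s1 = d.b.(0 | 0) has moves —d→ s2
  s2 = b.(0 | 0) has moves —b→ s3
  s3 = 0 | 0 has moves ·
Reachable graph of Q (4 states):
  t0 = a.d.b.(0 | 0) has moves —a→ t1
  t1 = d.b.(0 | 0) has moves —d→ t2
  t2 = b.(0 | 0) has moves —b→ t3
  t3 = 0 | 0 has moves ·
Bisimilarity quotient blocks:
  B0 = {s0}
  B1 = {s1, t1}
  B2 = {s2, t2}
  B3 = {s3, t3}
  B4 = {t0}
s0 ∈ B0, t0 ∈ B4 → different blocks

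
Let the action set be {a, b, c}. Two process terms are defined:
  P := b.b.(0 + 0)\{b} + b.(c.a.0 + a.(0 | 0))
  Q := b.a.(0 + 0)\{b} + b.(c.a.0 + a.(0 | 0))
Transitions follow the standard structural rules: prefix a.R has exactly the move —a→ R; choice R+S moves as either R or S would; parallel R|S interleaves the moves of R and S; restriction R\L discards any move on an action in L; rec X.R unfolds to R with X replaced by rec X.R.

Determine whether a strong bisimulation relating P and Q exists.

NO

P's transition system — 7 states:
  u0 = b.b.(0 + 0)\{b} + b.(c.a.0 + a.(0 | 0)) :: -b-> u1, -b-> u2
  u1 = b.(0 + 0)\{b} :: -b-> u3
  u2 = c.a.0 + a.(0 | 0) :: -a-> u4, -c-> u5
  u3 = (0 + 0)\{b} :: ·
  u4 = 0 | 0 :: ·
  u5 = a.0 :: -a-> u6
  u6 = 0 :: ·
Q's transition system — 7 states:
  v0 = b.a.(0 + 0)\{b} + b.(c.a.0 + a.(0 | 0)) :: -b-> v1, -b-> v2
  v1 = a.(0 + 0)\{b} :: -a-> v3
  v2 = c.a.0 + a.(0 | 0) :: -a-> v4, -c-> v5
  v3 = (0 + 0)\{b} :: ·
  v4 = 0 | 0 :: ·
  v5 = a.0 :: -a-> v6
  v6 = 0 :: ·
Bisimilarity quotient blocks:
  B0 = {u0}
  B1 = {u2, v2}
  B2 = {u3, u4, u6, v3, v4, v6}
  B3 = {u5, v1, v5}
  B4 = {u1}
  B5 = {v0}
u0 ∈ B0, v0 ∈ B5 → different blocks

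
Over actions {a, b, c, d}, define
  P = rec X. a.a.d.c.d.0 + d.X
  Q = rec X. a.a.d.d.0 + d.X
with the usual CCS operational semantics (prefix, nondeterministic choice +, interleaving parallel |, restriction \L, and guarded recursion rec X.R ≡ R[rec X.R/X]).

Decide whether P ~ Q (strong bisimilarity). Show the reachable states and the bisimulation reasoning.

LTS(P): 6 reachable states
  s0 = rec X. a.a.d.c.d.0 + d.X has moves --a--▸ s1, --d--▸ s0
  s1 = a.d.c.d.0 has moves --a--▸ s2
  s2 = d.c.d.0 has moves --d--▸ s3
  s3 = c.d.0 has moves --c--▸ s4
  s4 = d.0 has moves --d--▸ s5
  s5 = 0 has moves ∅
LTS(Q): 5 reachable states
  t0 = rec X. a.a.d.d.0 + d.X has moves --a--▸ t1, --d--▸ t0
  t1 = a.d.d.0 has moves --a--▸ t2
  t2 = d.d.0 has moves --d--▸ t3
  t3 = d.0 has moves --d--▸ t4
  t4 = 0 has moves ∅
Bisimilarity quotient blocks:
  B0 = {s0}
  B1 = {s1}
  B2 = {s2}
  B3 = {s3}
  B4 = {s4, t3}
  B5 = {s5, t4}
  B6 = {t0}
  B7 = {t1}
  B8 = {t2}
s0 ∈ B0, t0 ∈ B6 → different blocks

not bisimilar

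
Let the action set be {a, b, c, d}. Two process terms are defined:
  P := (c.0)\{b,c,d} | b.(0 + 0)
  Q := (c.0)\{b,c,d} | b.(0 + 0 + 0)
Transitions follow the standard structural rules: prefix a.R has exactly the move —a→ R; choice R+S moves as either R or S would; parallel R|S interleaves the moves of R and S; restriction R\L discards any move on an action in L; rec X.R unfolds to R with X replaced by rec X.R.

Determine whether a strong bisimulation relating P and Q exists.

bisimilar

P's transition system — 2 states:
  m0 = (c.0)\{b,c,d} | b.(0 + 0) → -b-> m1
  m1 = (c.0)\{b,c,d} | (0 + 0) → stopped
Q's transition system — 2 states:
  n0 = (c.0)\{b,c,d} | b.(0 + 0 + 0) → -b-> n1
  n1 = (c.0)\{b,c,d} | (0 + 0 + 0) → stopped
Coarsest stable partition (strong bisimilarity classes):
  B0 = {m0, n0}
  B1 = {m1, n1}
m0 ∈ B0, n0 ∈ B0 → same block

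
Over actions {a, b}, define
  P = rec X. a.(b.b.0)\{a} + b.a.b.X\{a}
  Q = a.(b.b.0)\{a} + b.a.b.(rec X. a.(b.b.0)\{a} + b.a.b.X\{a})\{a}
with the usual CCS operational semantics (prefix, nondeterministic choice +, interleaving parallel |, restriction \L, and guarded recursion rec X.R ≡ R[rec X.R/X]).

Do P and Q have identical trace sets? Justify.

P's transition system — 8 states:
  u0 = rec X. a.(b.b.0)\{a} + b.a.b.X\{a} → =a=> u1, =b=> u2
  u1 = (b.b.0)\{a} → =b=> u3
  u2 = a.b.(rec X. a.(b.b.0)\{a} + b.a.b.X\{a})\{a} → =a=> u4
  u3 = (b.0)\{a} → =b=> u5
  u4 = b.(rec X. a.(b.b.0)\{a} + b.a.b.X\{a})\{a} → =b=> u6
  u5 = 0\{a} → (no moves)
  u6 = (rec X. a.(b.b.0)\{a} + b.a.b.X\{a})\{a} → =b=> u7
  u7 = (a.b.(rec X. a.(b.b.0)\{a} + b.a.b.X\{a})\{a})\{a} → (no moves)
Q's transition system — 8 states:
  v0 = a.(b.b.0)\{a} + b.a.b.(rec X. a.(b.b.0)\{a} + b.a.b.X\{a})\{a} → =a=> v1, =b=> v2
  v1 = (b.b.0)\{a} → =b=> v3
  v2 = a.b.(rec X. a.(b.b.0)\{a} + b.a.b.X\{a})\{a} → =a=> v4
  v3 = (b.0)\{a} → =b=> v5
  v4 = b.(rec X. a.(b.b.0)\{a} + b.a.b.X\{a})\{a} → =b=> v6
  v5 = 0\{a} → (no moves)
  v6 = (rec X. a.(b.b.0)\{a} + b.a.b.X\{a})\{a} → =b=> v7
  v7 = (a.b.(rec X. a.(b.b.0)\{a} + b.a.b.X\{a})\{a})\{a} → (no moves)
Coarsest stable partition (strong bisimilarity classes):
  B0 = {u0, v0}
  B1 = {u2, v2}
  B2 = {u1, u4, v1, v4}
  B3 = {u3, u6, v3, v6}
  B4 = {u5, u7, v5, v7}
u0 ∈ B0, v0 ∈ B0 → same block
Bisimilar ⇒ trace-equivalent.

YES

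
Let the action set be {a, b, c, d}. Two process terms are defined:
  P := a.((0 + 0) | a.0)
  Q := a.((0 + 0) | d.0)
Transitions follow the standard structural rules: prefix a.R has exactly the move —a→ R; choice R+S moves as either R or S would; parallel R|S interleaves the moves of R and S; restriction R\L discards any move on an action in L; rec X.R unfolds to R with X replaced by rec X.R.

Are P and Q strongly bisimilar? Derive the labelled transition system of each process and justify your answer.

NO

Reachable graph of P (3 states):
  m0 = a.((0 + 0) | a.0) | -a-> m1
  m1 = (0 + 0) | a.0 | -a-> m2
  m2 = (0 + 0) | 0 | ∅
Reachable graph of Q (3 states):
  n0 = a.((0 + 0) | d.0) | -a-> n1
  n1 = (0 + 0) | d.0 | -d-> n2
  n2 = (0 + 0) | 0 | ∅
Coarsest stable partition (strong bisimilarity classes):
  B0 = {m0}
  B1 = {m1}
  B2 = {m2, n2}
  B3 = {n0}
  B4 = {n1}
m0 ∈ B0, n0 ∈ B3 → different blocks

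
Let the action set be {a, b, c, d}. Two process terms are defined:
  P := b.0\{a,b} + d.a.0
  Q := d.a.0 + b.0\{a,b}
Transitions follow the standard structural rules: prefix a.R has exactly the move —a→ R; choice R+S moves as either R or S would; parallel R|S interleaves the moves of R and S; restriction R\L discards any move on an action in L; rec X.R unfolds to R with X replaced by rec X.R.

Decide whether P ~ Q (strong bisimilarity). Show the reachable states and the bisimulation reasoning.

P ~ Q

Reachable graph of P (4 states):
  s0 = b.0\{a,b} + d.a.0 → --b--▸ s1, --d--▸ s2
  s1 = 0\{a,b} → deadlocked
  s2 = a.0 → --a--▸ s3
  s3 = 0 → deadlocked
Reachable graph of Q (4 states):
  t0 = d.a.0 + b.0\{a,b} → --b--▸ t1, --d--▸ t2
  t1 = 0\{a,b} → deadlocked
  t2 = a.0 → --a--▸ t3
  t3 = 0 → deadlocked
Coarsest stable partition (strong bisimilarity classes):
  B0 = {s0, t0}
  B1 = {s2, t2}
  B2 = {s1, s3, t1, t3}
s0 ∈ B0, t0 ∈ B0 → same block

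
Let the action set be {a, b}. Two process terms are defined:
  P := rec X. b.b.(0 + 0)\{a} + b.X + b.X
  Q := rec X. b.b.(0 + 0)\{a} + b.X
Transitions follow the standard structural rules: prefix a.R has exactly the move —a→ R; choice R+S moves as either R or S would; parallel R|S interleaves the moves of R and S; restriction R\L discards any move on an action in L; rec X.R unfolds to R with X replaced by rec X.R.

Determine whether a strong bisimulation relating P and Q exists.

Reachable graph of P (3 states):
  p0 = rec X. b.b.(0 + 0)\{a} + b.X + b.X has moves =b=> p0, =b=> p1
  p1 = b.(0 + 0)\{a} has moves =b=> p2
  p2 = (0 + 0)\{a} has moves (no moves)
Reachable graph of Q (3 states):
  q0 = rec X. b.b.(0 + 0)\{a} + b.X has moves =b=> q0, =b=> q1
  q1 = b.(0 + 0)\{a} has moves =b=> q2
  q2 = (0 + 0)\{a} has moves (no moves)
Coarsest stable partition (strong bisimilarity classes):
  B0 = {p0, q0}
  B1 = {p1, q1}
  B2 = {p2, q2}
p0 ∈ B0, q0 ∈ B0 → same block

bisimilar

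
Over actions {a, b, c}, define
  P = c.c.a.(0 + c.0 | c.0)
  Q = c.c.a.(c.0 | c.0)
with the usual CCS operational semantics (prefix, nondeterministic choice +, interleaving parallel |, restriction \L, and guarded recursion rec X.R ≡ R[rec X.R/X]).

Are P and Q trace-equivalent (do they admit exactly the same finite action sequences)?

traces(P) = traces(Q)

Reachable graph of P (7 states):
  u0 = c.c.a.(0 + c.0 | c.0) → ··c··> u1
  u1 = c.a.(0 + c.0 | c.0) → ··c··> u2
  u2 = a.(0 + c.0 | c.0) → ··a··> u3
  u3 = 0 + c.0 | c.0 → ··c··> u4, ··c··> u5
  u4 = 0 | c.0 → ··c··> u6
  u5 = c.0 | 0 → ··c··> u6
  u6 = 0 | 0 → deadlocked
Reachable graph of Q (7 states):
  v0 = c.c.a.(c.0 | c.0) → ··c··> v1
  v1 = c.a.(c.0 | c.0) → ··c··> v2
  v2 = a.(c.0 | c.0) → ··a··> v3
  v3 = c.0 | c.0 → ··c··> v4, ··c··> v5
  v4 = 0 | c.0 → ··c··> v6
  v5 = c.0 | 0 → ··c··> v6
  v6 = 0 | 0 → deadlocked
Partition-refinement fixed point:
  B0 = {u0, v0}
  B1 = {u1, v1}
  B2 = {u2, v2}
  B3 = {u3, v3}
  B4 = {u4, u5, v4, v5}
  B5 = {u6, v6}
u0 ∈ B0, v0 ∈ B0 → same block
Bisimilar ⇒ trace-equivalent.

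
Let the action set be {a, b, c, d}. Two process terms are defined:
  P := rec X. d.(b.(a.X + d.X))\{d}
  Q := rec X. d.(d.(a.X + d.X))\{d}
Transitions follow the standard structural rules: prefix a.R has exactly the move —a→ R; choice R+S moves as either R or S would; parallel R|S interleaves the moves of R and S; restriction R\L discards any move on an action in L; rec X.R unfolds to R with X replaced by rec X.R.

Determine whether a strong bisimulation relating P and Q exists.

P's transition system — 4 states:
  m0 = rec X. d.(b.(a.X + d.X))\{d} :: -d-> m1
  m1 = (b.(a.(rec X. d.(b.(a.X + d.X))\{d}) + d.(rec X. d.(b.(a.X + d.X))\{d})))\{d} :: -b-> m2
  m2 = (a.(rec X. d.(b.(a.X + d.X))\{d}) + d.(rec X. d.(b.(a.X + d.X))\{d}))\{d} :: -a-> m3
  m3 = (rec X. d.(b.(a.X + d.X))\{d})\{d} :: ·
Q's transition system — 2 states:
  n0 = rec X. d.(d.(a.X + d.X))\{d} :: -d-> n1
  n1 = (d.(a.(rec X. d.(d.(a.X + d.X))\{d}) + d.(rec X. d.(d.(a.X + d.X))\{d})))\{d} :: ·
Bisimilarity quotient blocks:
  B0 = {m0}
  B1 = {m1}
  B2 = {m2}
  B3 = {m3, n1}
  B4 = {n0}
m0 ∈ B0, n0 ∈ B4 → different blocks

not bisimilar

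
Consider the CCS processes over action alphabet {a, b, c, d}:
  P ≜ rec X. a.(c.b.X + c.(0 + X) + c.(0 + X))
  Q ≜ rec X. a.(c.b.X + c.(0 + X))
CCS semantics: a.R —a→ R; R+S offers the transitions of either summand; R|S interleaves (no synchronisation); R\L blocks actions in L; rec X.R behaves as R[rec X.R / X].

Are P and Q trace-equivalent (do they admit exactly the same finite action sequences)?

LTS(P): 4 reachable states
  m0 = rec X. a.(c.b.X + c.(0 + X) + c.(0 + X)) | ··a··> m1
  m1 = c.b.(rec X. a.(c.b.X + c.(0 + X) + c.(0 + X))) + c.(0 + (rec X. a.(c.b.X + c.(0 + X) + c.(0 + X)))) + c.(0 + (rec X. a.(c.b.X + c.(0 + X) + c.(0 + X)))) | ··c··> m2, ··c··> m3
  m2 = 0 + (rec X. a.(c.b.X + c.(0 + X) + c.(0 + X))) | ··a··> m1
  m3 = b.(rec X. a.(c.b.X + c.(0 + X) + c.(0 + X))) | ··b··> m0
LTS(Q): 4 reachable states
  n0 = rec X. a.(c.b.X + c.(0 + X)) | ··a··> n1
  n1 = c.b.(rec X. a.(c.b.X + c.(0 + X))) + c.(0 + (rec X. a.(c.b.X + c.(0 + X)))) | ··c··> n2, ··c··> n3
  n2 = 0 + (rec X. a.(c.b.X + c.(0 + X))) | ··a··> n1
  n3 = b.(rec X. a.(c.b.X + c.(0 + X))) | ··b··> n0
Bisimilarity quotient blocks:
  B0 = {m0, m2, n0, n2}
  B1 = {m1, n1}
  B2 = {m3, n3}
m0 ∈ B0, n0 ∈ B0 → same block
Bisimilar ⇒ trace-equivalent.

traces(P) = traces(Q)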